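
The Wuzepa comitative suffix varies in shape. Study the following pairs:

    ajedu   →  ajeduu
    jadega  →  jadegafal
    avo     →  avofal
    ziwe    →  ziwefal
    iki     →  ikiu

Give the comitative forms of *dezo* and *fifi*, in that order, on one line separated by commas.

The pattern is height harmony: -u when the last vowel of the stem is a high vowel (*ajedu*, *iki*); -fal when the last vowel of the stem is a non-high vowel (*jadega*, *avo*, *ziwe*).
Since the last vowel of *dezo* is /o/ (a non-high vowel), it takes -fal, giving *dezofal*.
*fifi*: last vowel = /i/, a high vowel → -u → *fifiu*.

dezofal, fifiu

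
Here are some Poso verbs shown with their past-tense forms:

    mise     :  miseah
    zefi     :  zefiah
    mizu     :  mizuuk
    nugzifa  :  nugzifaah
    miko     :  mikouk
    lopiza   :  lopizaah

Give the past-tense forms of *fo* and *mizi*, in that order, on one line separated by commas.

fouk, miziah

The pattern is rounding harmony: -uk when the last vowel of the stem is a rounded vowel (*mizu*, *miko*); -ah when the last vowel of the stem is an unrounded vowel (*mise*, *zefi*, *nugzifa*, *lopiza*).
*fo* — last vowel /o/ (a rounded vowel) → -uk → *fouk*.
*mizi*: last vowel = /i/, an unrounded vowel → -ah → *miziah*.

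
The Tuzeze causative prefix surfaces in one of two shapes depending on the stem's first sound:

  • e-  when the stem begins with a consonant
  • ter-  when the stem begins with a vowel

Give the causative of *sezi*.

esezi

The first sound of *sezi* is /s/, which is a consonant, so the prefix is e-, giving *esezi*.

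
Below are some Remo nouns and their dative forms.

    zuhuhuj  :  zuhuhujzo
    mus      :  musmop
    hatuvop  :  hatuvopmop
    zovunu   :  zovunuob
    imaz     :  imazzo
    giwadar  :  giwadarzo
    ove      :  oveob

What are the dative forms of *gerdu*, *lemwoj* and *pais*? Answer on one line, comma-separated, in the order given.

gerduob, lemwojzo, paismop

The suffix is conditioned by the final sound: -mop when the stem ends in a voiceless consonant (*mus*, *hatuvop*); -zo when the stem ends in a voiced consonant (*zuhuhuj*, *imaz*, *giwadar*); -ob when the stem ends in a vowel (*zovunu*, *ove*).
The final sound of *gerdu* is /u/, which is a vowel, so the suffix is -ob, giving *gerduob*.
Since the final sound of *lemwoj* is /j/ (a voiced consonant), it takes -zo, giving *lemwojzo*.
*pais*: final sound = /s/, a voiceless consonant → -mop → *paismop*.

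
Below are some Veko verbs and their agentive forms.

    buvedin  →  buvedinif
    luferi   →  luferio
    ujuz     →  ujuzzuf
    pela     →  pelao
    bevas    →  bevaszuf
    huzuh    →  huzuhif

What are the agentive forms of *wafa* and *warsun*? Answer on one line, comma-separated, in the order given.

The alternation tracks the final sound of the stem — -zuf when the stem ends in a sibilant (*ujuz*, *bevas*); -if when the stem ends in a non-sibilant consonant (*buvedin*, *huzuh*); -o when the stem ends in a vowel (*luferi*, *pela*).
*wafa*: final sound = /a/, a vowel → -o → *wafao*.
Since the final sound of *warsun* is /n/ (a non-sibilant consonant), it takes -if, giving *warsunif*.

wafao, warsunif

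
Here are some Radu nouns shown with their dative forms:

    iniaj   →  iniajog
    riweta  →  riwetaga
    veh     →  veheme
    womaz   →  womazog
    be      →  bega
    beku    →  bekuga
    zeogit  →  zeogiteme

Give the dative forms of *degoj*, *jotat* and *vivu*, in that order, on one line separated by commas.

The pattern is voicing of the final sound: -eme when the stem ends in a voiceless consonant (*veh*, *zeogit*); -og when the stem ends in a voiced consonant (*iniaj*, *womaz*); -ga when the stem ends in a vowel (*riweta*, *be*, *beku*).
*degoj* — final sound /j/ (a voiced consonant) → -og → *degojog*.
The final sound of *jotat* is /t/, which is a voiceless consonant, so the suffix is -eme, giving *jotateme*.
Since the final sound of *vivu* is /u/ (a vowel), it takes -ga, giving *vivuga*.

degojog, jotateme, vivuga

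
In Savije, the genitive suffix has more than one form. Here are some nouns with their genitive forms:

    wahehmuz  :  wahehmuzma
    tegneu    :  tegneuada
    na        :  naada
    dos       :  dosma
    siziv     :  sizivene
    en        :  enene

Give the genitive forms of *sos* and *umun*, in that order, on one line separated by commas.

The alternation tracks the final sound of the stem — -ma when the stem ends in a sibilant (*wahehmuz*, *dos*); -ene when the stem ends in a non-sibilant consonant (*siziv*, *en*); -ada when the stem ends in a vowel (*tegneu*, *na*).
*sos*: final sound = /s/, a sibilant → -ma → *sosma*.
*umun*: final sound = /n/, a non-sibilant consonant → -ene → *umunene*.

sosma, umunene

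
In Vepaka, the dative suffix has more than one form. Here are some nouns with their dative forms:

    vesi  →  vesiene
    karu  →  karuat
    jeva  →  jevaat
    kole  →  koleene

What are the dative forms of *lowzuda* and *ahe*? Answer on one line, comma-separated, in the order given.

lowzudaat, aheene

The alternation tracks the last vowel of the stem — -ene when the last vowel of the stem is a front vowel (*vesi*, *kole*); -at when the last vowel of the stem is a back vowel (*karu*, *jeva*).
Since the last vowel of *lowzuda* is /a/ (a back vowel), it takes -at, giving *lowzudaat*.
*ahe* — last vowel /e/ (a front vowel) → -ene → *aheene*.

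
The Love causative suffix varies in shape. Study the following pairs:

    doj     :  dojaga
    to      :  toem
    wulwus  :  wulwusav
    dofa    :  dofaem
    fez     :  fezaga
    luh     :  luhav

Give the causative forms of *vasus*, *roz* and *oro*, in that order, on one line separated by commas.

The pattern is voicing of the final sound: -av when the stem ends in a voiceless consonant (*wulwus*, *luh*); -aga when the stem ends in a voiced consonant (*doj*, *fez*); -em when the stem ends in a vowel (*to*, *dofa*).
*vasus*: final sound = /s/, a voiceless consonant → -av → *vasusav*.
The final sound of *roz* is /z/, which is a voiced consonant, so the suffix is -aga, giving *rozaga*.
Since the final sound of *oro* is /o/ (a vowel), it takes -em, giving *oroem*.

vasusav, rozaga, oroem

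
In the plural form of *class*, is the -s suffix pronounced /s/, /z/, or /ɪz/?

The stem *class* ends in a sibilant (/s, z, ʃ, ʒ, tʃ, dʒ/).
The plural suffix surfaces as /ɪz/ after sibilants, /s/ after other voiceless consonants, and /z/ after other voiced sounds.
So the plural -s on *class* is pronounced /ɪz/.

/ɪz/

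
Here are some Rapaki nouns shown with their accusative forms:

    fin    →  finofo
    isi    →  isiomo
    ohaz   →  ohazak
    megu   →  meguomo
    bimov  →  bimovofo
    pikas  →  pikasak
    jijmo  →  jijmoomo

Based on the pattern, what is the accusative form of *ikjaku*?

Looking at the final sound of each stem: -ak when the stem ends in a sibilant (*ohaz*, *pikas*); -ofo when the stem ends in a non-sibilant consonant (*fin*, *bimov*); -omo when the stem ends in a vowel (*isi*, *megu*, *jijmo*).
*ikjaku*: final sound = /u/, a vowel → -omo → *ikjakuomo*.

ikjakuomo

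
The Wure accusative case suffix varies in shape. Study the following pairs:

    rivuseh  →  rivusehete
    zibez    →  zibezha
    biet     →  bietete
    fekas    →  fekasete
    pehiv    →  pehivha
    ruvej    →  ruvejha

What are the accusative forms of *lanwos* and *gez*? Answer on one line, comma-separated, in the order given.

Looking at the final consonant of each stem: -ete when the stem ends in a voiceless consonant (*rivuseh*, *biet*, *fekas*); -ha when the stem ends in a voiced consonant (*zibez*, *pehiv*, *ruvej*).
*lanwos*: final consonant = /s/, voiceless → -ete → *lanwosete*.
Since the final consonant of *gez* is /z/ (voiced), it takes -ha, giving *gezha*.

lanwosete, gezha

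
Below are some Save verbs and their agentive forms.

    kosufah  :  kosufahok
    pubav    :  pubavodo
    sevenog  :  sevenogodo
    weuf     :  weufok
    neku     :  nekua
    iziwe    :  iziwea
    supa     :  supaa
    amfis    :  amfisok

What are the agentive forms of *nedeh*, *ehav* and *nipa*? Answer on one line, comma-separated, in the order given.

Looking at the final sound of each stem: -ok when the stem ends in a voiceless consonant (*kosufah*, *weuf*, *amfis*); -odo when the stem ends in a voiced consonant (*pubav*, *sevenog*); -a when the stem ends in a vowel (*neku*, *iziwe*, *supa*).
The final sound of *nedeh* is /h/, which is a voiceless consonant, so the suffix is -ok, giving *nedehok*.
Since the final sound of *ehav* is /v/ (a voiced consonant), it takes -odo, giving *ehavodo*.
*nipa*: final sound = /a/, a vowel → -a → *nipaa*.

nedehok, ehavodo, nipaa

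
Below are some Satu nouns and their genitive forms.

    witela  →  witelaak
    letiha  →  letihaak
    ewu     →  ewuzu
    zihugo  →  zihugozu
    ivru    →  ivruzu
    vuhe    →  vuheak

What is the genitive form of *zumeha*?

zumehaak

Looking at the last vowel of each stem: -zu when the last vowel of the stem is a rounded vowel (*ewu*, *zihugo*, *ivru*); -ak when the last vowel of the stem is an unrounded vowel (*witela*, *letiha*, *vuhe*).
The last vowel of *zumeha* is /a/, which is an unrounded vowel, so the suffix is -ak, giving *zumehaak*.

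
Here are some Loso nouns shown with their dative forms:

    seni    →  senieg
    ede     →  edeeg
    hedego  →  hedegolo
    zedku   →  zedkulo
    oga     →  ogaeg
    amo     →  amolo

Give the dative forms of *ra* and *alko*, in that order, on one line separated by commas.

raeg, alkolo

The alternation tracks the last vowel of the stem — -lo when the last vowel of the stem is a rounded vowel (*hedego*, *zedku*, *amo*); -eg when the last vowel of the stem is an unrounded vowel (*seni*, *ede*, *oga*).
*ra*: last vowel = /a/, an unrounded vowel → -eg → *raeg*.
Since the last vowel of *alko* is /o/ (a rounded vowel), it takes -lo, giving *alkolo*.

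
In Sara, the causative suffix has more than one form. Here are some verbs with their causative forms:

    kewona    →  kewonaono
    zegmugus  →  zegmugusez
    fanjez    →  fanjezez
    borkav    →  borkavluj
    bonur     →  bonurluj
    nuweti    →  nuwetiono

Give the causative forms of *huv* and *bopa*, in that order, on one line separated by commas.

The alternation tracks the final sound of the stem — -ez when the stem ends in a sibilant (*zegmugus*, *fanjez*); -luj when the stem ends in a non-sibilant consonant (*borkav*, *bonur*); -ono when the stem ends in a vowel (*kewona*, *nuweti*).
Since the final sound of *huv* is /v/ (a non-sibilant consonant), it takes -luj, giving *huvluj*.
*bopa*: final sound = /a/, a vowel → -ono → *bopaono*.

huvluj, bopaono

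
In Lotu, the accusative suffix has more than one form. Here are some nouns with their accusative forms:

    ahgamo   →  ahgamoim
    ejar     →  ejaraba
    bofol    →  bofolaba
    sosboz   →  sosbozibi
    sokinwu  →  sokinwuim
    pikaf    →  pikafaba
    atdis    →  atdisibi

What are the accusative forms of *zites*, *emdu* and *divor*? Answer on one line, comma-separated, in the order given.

The alternation tracks the final sound of the stem — -ibi when the stem ends in a sibilant (*sosboz*, *atdis*); -aba when the stem ends in a non-sibilant consonant (*ejar*, *bofol*, *pikaf*); -im when the stem ends in a vowel (*ahgamo*, *sokinwu*).
Since the final sound of *zites* is /s/ (a sibilant), it takes -ibi, giving *zitesibi*.
The final sound of *emdu* is /u/, which is a vowel, so the suffix is -im, giving *emduim*.
Since the final sound of *divor* is /r/ (a non-sibilant consonant), it takes -aba, giving *divoraba*.

zitesibi, emduim, divoraba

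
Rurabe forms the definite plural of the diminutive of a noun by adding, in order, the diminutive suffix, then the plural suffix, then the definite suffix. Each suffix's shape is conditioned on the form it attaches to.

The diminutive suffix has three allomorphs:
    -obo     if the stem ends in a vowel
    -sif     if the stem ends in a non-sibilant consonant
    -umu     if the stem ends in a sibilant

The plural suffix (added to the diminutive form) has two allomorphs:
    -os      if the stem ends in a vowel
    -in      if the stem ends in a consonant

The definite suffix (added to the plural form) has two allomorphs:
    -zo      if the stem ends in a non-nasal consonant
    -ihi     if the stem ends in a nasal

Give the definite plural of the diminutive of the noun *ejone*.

*ejone*: final sound = /e/, a vowel → -obo → *ejoneobo*.
Since the final sound of the diminutive form *ejoneobo* is /o/ (a vowel), it takes -os, giving *ejoneoboos*.
The plural form *ejoneoboos*: final consonant = /s/, non-nasal → -zo → *ejoneobooszo*.

ejoneobooszo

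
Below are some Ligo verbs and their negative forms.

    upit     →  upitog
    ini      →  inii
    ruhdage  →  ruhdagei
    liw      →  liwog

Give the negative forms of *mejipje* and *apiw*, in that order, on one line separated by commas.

The alternation tracks the final sound of the stem — -og when the stem ends in a consonant (*upit*, *liw*); -i when the stem ends in a vowel (*ini*, *ruhdage*).
The final sound of *mejipje* is /e/, which is a vowel, so the suffix is -i, giving *mejipjei*.
*apiw* — final sound /w/ (a consonant) → -og → *apiwog*.

mejipjei, apiwog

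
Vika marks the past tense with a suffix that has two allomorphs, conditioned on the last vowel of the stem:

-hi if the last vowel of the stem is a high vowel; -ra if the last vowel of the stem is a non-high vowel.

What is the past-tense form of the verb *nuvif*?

Since the last vowel of *nuvif* is /i/ (a high vowel), it takes -hi, giving *nuvifhi*.

nuvifhi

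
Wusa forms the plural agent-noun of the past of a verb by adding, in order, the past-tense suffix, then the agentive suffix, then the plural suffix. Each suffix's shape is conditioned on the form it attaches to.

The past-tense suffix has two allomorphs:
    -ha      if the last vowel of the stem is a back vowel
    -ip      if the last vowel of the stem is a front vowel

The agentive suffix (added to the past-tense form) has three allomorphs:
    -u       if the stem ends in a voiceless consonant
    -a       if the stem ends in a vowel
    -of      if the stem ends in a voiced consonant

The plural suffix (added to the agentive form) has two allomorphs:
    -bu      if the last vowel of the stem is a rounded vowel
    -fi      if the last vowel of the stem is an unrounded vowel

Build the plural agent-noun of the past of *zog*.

*zog* — last vowel /o/ (a back vowel) → -ha → *zogha*.
The past-tense form *zogha* — final sound /a/ (a vowel) → -a → *zoghaa*.
The last vowel of the agentive form *zoghaa* is /a/, which is an unrounded vowel, so the plural suffix is -fi, giving *zoghaafi*.

zoghaafi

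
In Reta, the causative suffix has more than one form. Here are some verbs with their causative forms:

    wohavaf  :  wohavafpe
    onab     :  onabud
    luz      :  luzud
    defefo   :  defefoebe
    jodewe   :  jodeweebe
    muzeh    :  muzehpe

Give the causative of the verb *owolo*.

owoloebe

The pattern is voicing of the final sound: -pe when the stem ends in a voiceless consonant (*wohavaf*, *muzeh*); -ud when the stem ends in a voiced consonant (*onab*, *luz*); -ebe when the stem ends in a vowel (*defefo*, *jodewe*).
*owolo* — final sound /o/ (a vowel) → -ebe → *owoloebe*.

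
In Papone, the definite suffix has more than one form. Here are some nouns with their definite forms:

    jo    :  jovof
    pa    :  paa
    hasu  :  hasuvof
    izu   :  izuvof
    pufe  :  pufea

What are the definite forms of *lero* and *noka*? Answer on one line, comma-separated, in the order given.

lerovof, nokaa

Looking at the last vowel of each stem: -vof when the last vowel of the stem is a rounded vowel (*jo*, *hasu*, *izu*); -a when the last vowel of the stem is an unrounded vowel (*pa*, *pufe*).
*lero*: last vowel = /o/, a rounded vowel → -vof → *lerovof*.
*noka*: last vowel = /a/, an unrounded vowel → -a → *nokaa*.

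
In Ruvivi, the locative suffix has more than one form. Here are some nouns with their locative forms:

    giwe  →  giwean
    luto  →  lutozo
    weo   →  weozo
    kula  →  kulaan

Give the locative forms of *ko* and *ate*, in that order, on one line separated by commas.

kozo, atean

The suffix is conditioned by the last vowel: -zo when the last vowel of the stem is a rounded vowel (*luto*, *weo*); -an when the last vowel of the stem is an unrounded vowel (*giwe*, *kula*).
*ko* — last vowel /o/ (a rounded vowel) → -zo → *kozo*.
*ate* — last vowel /e/ (an unrounded vowel) → -an → *atean*.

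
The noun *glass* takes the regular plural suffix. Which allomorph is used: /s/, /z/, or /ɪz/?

The stem *glass* ends in a sibilant (/s, z, ʃ, ʒ, tʃ, dʒ/).
The plural suffix surfaces as /ɪz/ after sibilants, /s/ after other voiceless consonants, and /z/ after other voiced sounds.
So the plural -s on *glass* is pronounced /ɪz/.

/ɪz/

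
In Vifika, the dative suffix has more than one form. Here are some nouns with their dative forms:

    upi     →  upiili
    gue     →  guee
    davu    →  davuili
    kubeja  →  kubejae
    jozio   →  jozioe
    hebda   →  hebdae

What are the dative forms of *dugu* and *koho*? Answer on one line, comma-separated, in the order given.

duguili, kohoe

Looking at the last vowel of each stem: -ili when the last vowel of the stem is a high vowel (*upi*, *davu*); -e when the last vowel of the stem is a non-high vowel (*gue*, *kubeja*, *jozio*, *hebda*).
Since the last vowel of *dugu* is /u/ (a high vowel), it takes -ili, giving *duguili*.
*koho*: last vowel = /o/, a non-high vowel → -e → *kohoe*.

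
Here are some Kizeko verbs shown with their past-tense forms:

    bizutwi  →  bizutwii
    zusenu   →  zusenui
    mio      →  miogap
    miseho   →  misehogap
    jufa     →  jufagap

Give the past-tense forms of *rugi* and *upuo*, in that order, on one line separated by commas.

Looking at the last vowel of each stem: -i when the last vowel of the stem is a high vowel (*bizutwi*, *zusenu*); -gap when the last vowel of the stem is a non-high vowel (*mio*, *miseho*, *jufa*).
*rugi* — last vowel /i/ (a high vowel) → -i → *rugii*.
Since the last vowel of *upuo* is /o/ (a non-high vowel), it takes -gap, giving *upuogap*.

rugii, upuogap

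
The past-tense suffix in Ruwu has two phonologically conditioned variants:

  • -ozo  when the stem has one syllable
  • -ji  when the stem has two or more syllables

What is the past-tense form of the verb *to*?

With one syllable, *to* takes -ozo → *toozo*.

toozo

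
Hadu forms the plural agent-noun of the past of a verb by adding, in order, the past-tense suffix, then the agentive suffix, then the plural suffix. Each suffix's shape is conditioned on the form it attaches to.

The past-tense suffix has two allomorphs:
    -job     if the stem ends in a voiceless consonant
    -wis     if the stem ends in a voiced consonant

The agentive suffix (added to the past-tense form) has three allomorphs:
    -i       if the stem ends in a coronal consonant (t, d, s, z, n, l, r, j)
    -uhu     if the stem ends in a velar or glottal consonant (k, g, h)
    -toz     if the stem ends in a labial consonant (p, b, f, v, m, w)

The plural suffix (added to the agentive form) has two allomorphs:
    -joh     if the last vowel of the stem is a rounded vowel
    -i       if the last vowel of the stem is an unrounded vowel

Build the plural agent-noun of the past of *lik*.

*lik*: final consonant = /k/, voiceless → -job → *likjob*.
The final consonant of the past-tense form *likjob* is /b/, which is labial, so the agentive suffix is -toz, giving *likjobtoz*.
Since the last vowel of the agentive form *likjobtoz* is /o/ (a rounded vowel), it takes -joh, giving *likjobtozjoh*.

likjobtozjoh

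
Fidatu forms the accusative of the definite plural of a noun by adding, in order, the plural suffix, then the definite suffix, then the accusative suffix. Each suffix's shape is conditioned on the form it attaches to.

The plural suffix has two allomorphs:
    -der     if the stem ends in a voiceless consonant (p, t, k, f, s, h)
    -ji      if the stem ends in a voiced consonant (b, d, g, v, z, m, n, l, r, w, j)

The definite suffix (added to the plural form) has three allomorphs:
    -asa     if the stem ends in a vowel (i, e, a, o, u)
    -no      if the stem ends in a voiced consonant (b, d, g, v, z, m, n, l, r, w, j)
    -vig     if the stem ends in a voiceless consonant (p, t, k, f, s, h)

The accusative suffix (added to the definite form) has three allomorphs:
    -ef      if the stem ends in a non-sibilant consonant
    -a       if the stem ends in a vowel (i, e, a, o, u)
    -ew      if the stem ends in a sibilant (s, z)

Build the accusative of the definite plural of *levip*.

levipdernoa

*levip* — final consonant /p/ (voiceless) → -der → *levipder*.
Since the final sound of the plural form *levipder* is /r/ (a voiced consonant), it takes -no, giving *levipderno*.
Since the final sound of the definite form *levipderno* is /o/ (a vowel), it takes -a, giving *levipdernoa*.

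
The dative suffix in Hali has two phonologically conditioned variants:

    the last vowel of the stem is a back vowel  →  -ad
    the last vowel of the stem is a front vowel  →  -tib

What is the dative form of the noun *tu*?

*tu* — last vowel /u/ (a back vowel) → -ad → *tuad*.

tuad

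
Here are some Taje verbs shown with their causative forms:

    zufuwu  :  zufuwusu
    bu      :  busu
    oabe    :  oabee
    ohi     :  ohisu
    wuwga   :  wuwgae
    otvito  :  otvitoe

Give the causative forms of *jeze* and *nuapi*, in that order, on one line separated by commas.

jezee, nuapisu

The alternation tracks the last vowel of the stem — -su when the last vowel of the stem is a high vowel (*zufuwu*, *bu*, *ohi*); -e when the last vowel of the stem is a non-high vowel (*oabe*, *wuwga*, *otvito*).
*jeze*: last vowel = /e/, a non-high vowel → -e → *jezee*.
*nuapi* — last vowel /i/ (a high vowel) → -su → *nuapisu*.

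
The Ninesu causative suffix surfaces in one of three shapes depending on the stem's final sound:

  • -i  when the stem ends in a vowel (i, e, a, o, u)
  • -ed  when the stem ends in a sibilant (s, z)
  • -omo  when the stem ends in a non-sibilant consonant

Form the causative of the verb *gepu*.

gepui

The final sound of *gepu* is /u/, which is a vowel, so the suffix is -i, giving *gepui*.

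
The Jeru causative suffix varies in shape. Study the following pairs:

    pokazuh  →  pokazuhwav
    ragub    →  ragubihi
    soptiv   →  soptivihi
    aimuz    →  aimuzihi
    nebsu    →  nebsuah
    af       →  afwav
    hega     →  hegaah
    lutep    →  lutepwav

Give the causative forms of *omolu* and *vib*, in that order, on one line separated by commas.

omoluah, vibihi

The suffix is conditioned by the final sound: -wav when the stem ends in a voiceless consonant (*pokazuh*, *af*, *lutep*); -ihi when the stem ends in a voiced consonant (*ragub*, *soptiv*, *aimuz*); -ah when the stem ends in a vowel (*nebsu*, *hega*).
Since the final sound of *omolu* is /u/ (a vowel), it takes -ah, giving *omoluah*.
*vib* — final sound /b/ (a voiced consonant) → -ihi → *vibihi*.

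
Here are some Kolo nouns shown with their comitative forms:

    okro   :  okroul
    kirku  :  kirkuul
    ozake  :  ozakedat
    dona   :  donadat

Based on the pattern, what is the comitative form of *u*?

uul

The suffix is conditioned by the last vowel: -ul when the last vowel of the stem is a rounded vowel (*okro*, *kirku*); -dat when the last vowel of the stem is an unrounded vowel (*ozake*, *dona*).
*u*: last vowel = /u/, a rounded vowel → -ul → *uul*.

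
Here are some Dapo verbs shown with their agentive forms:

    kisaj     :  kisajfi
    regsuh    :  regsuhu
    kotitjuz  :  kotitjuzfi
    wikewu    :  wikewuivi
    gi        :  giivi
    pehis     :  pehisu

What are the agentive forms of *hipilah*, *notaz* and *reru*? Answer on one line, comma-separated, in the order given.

hipilahu, notazfi, reruivi

Looking at the final sound of each stem: -u when the stem ends in a voiceless consonant (*regsuh*, *pehis*); -fi when the stem ends in a voiced consonant (*kisaj*, *kotitjuz*); -ivi when the stem ends in a vowel (*wikewu*, *gi*).
*hipilah*: final sound = /h/, a voiceless consonant → -u → *hipilahu*.
Since the final sound of *notaz* is /z/ (a voiced consonant), it takes -fi, giving *notazfi*.
Since the final sound of *reru* is /u/ (a vowel), it takes -ivi, giving *reruivi*.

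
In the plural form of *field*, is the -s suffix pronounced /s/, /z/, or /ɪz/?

The stem *field* ends in a voiced non-sibilant sound.
The plural suffix surfaces as /ɪz/ after sibilants, /s/ after other voiceless consonants, and /z/ after other voiced sounds.
So the plural -s on *field* is pronounced /z/.

/z/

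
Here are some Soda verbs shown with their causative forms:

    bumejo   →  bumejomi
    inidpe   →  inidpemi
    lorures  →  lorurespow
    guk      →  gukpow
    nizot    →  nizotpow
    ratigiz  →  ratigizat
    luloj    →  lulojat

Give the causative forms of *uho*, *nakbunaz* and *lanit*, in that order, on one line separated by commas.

uhomi, nakbunazat, lanitpow

Looking at the final sound of each stem: -pow when the stem ends in a voiceless consonant (*lorures*, *guk*, *nizot*); -at when the stem ends in a voiced consonant (*ratigiz*, *luloj*); -mi when the stem ends in a vowel (*bumejo*, *inidpe*).
*uho* — final sound /o/ (a vowel) → -mi → *uhomi*.
*nakbunaz* — final sound /z/ (a voiced consonant) → -at → *nakbunazat*.
The final sound of *lanit* is /t/, which is a voiceless consonant, so the suffix is -pow, giving *lanitpow*.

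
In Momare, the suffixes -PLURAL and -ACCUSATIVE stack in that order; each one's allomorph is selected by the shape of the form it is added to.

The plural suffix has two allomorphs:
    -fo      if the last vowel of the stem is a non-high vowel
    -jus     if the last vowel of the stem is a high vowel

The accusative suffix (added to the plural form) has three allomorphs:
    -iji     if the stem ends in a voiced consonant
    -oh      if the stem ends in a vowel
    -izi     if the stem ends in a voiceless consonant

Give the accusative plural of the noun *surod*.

The last vowel of *surod* is /o/, which is a non-high vowel, so the plural suffix is -fo, giving *surodfo*.
Since the final sound of the plural form *surodfo* is /o/ (a vowel), it takes -oh, giving *surodfooh*.

surodfooh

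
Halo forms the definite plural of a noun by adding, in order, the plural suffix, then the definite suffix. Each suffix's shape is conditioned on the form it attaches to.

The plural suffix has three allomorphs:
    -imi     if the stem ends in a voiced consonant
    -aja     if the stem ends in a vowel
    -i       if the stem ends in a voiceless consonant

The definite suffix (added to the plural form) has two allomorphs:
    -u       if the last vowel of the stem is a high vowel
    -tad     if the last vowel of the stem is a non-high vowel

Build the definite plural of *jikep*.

jikepiu

The final sound of *jikep* is /p/, which is a voiceless consonant, so the plural suffix is -i, giving *jikepi*.
Since the last vowel of the plural form *jikepi* is /i/ (a high vowel), it takes -u, giving *jikepiu*.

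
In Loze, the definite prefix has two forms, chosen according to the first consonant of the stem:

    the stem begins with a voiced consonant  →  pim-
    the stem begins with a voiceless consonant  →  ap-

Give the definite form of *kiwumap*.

The first consonant of *kiwumap* is /k/, which is voiceless, so the prefix is ap-, giving *apkiwumap*.

apkiwumap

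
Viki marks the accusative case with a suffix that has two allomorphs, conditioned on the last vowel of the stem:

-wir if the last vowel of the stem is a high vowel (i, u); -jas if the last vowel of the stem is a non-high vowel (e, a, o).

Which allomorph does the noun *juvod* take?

-jas

The last vowel of *juvod* is /o/, which is a non-high vowel, so the suffix is -jas.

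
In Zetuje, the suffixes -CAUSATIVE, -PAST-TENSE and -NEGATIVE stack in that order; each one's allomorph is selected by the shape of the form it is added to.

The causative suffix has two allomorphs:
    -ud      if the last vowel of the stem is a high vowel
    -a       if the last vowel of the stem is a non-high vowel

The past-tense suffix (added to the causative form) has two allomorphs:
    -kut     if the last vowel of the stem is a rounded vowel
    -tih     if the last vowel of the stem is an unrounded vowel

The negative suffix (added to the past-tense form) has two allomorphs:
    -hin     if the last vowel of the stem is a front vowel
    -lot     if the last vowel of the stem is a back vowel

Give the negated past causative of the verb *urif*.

urifudkutlot

*urif* — last vowel /i/ (a high vowel) → -ud → *urifud*.
Since the last vowel of the causative form *urifud* is /u/ (a rounded vowel), it takes -kut, giving *urifudkut*.
Since the last vowel of the past-tense form *urifudkut* is /u/ (a back vowel), it takes -lot, giving *urifudkutlot*.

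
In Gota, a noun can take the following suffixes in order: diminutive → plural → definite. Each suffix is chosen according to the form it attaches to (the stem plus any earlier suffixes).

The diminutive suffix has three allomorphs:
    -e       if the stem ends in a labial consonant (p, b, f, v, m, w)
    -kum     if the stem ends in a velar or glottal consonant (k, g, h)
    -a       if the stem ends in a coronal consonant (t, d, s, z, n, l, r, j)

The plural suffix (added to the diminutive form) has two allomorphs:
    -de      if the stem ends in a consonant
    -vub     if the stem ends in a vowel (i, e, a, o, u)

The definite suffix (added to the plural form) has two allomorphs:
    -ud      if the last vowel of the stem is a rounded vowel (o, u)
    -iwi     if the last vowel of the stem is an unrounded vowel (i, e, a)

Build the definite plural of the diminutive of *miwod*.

*miwod*: final consonant = /d/, coronal → -a → *miwoda*.
The diminutive form *miwoda*: final sound = /a/, a vowel → -vub → *miwodavub*.
The last vowel of the plural form *miwodavub* is /u/, which is a rounded vowel, so the definite suffix is -ud, giving *miwodavubud*.

miwodavubud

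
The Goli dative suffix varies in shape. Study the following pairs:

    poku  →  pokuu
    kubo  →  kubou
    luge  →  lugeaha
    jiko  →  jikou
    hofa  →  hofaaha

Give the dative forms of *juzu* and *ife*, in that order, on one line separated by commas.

juzuu, ifeaha

The alternation tracks the last vowel of the stem — -u when the last vowel of the stem is a rounded vowel (*poku*, *kubo*, *jiko*); -aha when the last vowel of the stem is an unrounded vowel (*luge*, *hofa*).
The last vowel of *juzu* is /u/, which is a rounded vowel, so the suffix is -u, giving *juzuu*.
*ife* — last vowel /e/ (an unrounded vowel) → -aha → *ifeaha*.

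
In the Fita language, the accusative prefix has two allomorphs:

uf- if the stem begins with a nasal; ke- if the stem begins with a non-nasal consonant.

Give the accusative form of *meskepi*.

ufmeskepi

*meskepi* — first consonant /m/ (a nasal) → uf- → *ufmeskepi*.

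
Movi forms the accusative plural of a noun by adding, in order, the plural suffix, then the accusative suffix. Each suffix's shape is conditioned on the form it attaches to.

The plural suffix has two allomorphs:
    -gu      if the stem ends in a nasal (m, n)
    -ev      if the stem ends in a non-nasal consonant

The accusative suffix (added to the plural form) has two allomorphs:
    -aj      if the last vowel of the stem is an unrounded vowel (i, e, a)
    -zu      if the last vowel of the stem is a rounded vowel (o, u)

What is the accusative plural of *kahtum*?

Since the final consonant of *kahtum* is /m/ (a nasal), it takes -gu, giving *kahtumgu*.
The plural form *kahtumgu* — last vowel /u/ (a rounded vowel) → -zu → *kahtumguzu*.

kahtumguzu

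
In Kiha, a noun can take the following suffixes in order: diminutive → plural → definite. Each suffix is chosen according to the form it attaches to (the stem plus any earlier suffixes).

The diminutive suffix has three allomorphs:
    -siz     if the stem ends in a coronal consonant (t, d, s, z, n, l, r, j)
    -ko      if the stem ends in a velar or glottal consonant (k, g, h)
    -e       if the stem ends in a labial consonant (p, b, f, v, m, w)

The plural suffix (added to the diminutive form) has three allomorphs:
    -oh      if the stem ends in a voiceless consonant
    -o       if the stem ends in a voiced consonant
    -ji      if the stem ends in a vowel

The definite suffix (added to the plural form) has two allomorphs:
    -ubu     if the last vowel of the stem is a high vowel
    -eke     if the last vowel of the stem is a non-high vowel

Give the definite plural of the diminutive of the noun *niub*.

The final consonant of *niub* is /b/, which is labial, so the diminutive suffix is -e, giving *niube*.
The final sound of the diminutive form *niube* is /e/, which is a vowel, so the plural suffix is -ji, giving *niubeji*.
The plural form *niubeji* — last vowel /i/ (a high vowel) → -ubu → *niubejiubu*.

niubejiubu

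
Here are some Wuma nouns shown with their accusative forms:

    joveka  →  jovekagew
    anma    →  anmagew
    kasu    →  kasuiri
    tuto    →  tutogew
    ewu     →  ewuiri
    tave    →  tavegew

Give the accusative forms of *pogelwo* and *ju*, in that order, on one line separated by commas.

pogelwogew, juiri

The pattern is height harmony: -iri when the last vowel of the stem is a high vowel (*kasu*, *ewu*); -gew when the last vowel of the stem is a non-high vowel (*joveka*, *anma*, *tuto*, *tave*).
The last vowel of *pogelwo* is /o/, which is a non-high vowel, so the suffix is -gew, giving *pogelwogew*.
Since the last vowel of *ju* is /u/ (a high vowel), it takes -iri, giving *juiri*.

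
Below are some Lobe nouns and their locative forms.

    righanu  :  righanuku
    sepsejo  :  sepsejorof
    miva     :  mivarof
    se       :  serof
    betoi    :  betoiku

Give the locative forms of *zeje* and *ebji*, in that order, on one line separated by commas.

Looking at the last vowel of each stem: -ku when the last vowel of the stem is a high vowel (*righanu*, *betoi*); -rof when the last vowel of the stem is a non-high vowel (*sepsejo*, *miva*, *se*).
The last vowel of *zeje* is /e/, which is a non-high vowel, so the suffix is -rof, giving *zejerof*.
*ebji* — last vowel /i/ (a high vowel) → -ku → *ebjiku*.

zejerof, ebjiku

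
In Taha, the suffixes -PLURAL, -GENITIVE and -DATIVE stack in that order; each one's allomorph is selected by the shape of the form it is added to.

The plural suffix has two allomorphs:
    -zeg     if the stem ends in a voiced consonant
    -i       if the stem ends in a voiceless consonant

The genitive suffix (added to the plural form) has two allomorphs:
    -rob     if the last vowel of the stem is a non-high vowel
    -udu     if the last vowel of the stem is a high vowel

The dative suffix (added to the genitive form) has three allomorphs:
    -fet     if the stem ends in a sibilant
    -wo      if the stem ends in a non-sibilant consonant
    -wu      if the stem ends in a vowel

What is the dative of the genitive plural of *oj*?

Since the final consonant of *oj* is /j/ (voiced), it takes -zeg, giving *ojzeg*.
Since the last vowel of the plural form *ojzeg* is /e/ (a non-high vowel), it takes -rob, giving *ojzegrob*.
The final sound of the genitive form *ojzegrob* is /b/, which is a non-sibilant consonant, so the dative suffix is -wo, giving *ojzegrobwo*.

ojzegrobwo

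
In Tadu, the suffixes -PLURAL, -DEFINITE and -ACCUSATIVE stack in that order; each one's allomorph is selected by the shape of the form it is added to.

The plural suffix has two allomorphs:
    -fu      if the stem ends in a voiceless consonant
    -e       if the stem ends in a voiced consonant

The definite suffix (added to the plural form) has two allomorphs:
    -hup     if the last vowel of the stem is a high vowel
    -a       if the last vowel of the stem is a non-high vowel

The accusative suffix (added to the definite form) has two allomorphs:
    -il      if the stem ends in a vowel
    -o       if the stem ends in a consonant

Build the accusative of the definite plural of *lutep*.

*lutep* — final consonant /p/ (voiceless) → -fu → *lutepfu*.
Since the last vowel of the plural form *lutepfu* is /u/ (a high vowel), it takes -hup, giving *lutepfuhup*.
The definite form *lutepfuhup*: final sound = /p/, a consonant → -o → *lutepfuhupo*.

lutepfuhupo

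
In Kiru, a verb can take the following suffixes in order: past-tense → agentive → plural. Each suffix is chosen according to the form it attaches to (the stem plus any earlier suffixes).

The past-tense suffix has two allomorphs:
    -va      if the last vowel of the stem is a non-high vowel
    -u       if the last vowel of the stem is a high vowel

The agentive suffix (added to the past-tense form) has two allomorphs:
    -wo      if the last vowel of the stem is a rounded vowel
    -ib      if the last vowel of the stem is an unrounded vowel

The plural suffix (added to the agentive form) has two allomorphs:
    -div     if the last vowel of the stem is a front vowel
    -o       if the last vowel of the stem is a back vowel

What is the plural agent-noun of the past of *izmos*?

*izmos* — last vowel /o/ (a non-high vowel) → -va → *izmosva*.
The past-tense form *izmosva* — last vowel /a/ (an unrounded vowel) → -ib → *izmosvaib*.
The agentive form *izmosvaib* — last vowel /i/ (a front vowel) → -div → *izmosvaibdiv*.

izmosvaibdiv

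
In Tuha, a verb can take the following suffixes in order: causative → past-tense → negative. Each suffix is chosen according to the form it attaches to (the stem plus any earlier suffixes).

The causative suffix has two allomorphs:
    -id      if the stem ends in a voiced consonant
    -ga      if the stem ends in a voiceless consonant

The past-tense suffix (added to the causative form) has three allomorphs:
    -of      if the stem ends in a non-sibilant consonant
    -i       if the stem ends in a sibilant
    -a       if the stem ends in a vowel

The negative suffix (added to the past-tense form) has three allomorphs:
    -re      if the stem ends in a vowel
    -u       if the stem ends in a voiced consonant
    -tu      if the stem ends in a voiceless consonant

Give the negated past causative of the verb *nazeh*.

nazehgaare

*nazeh* — final consonant /h/ (voiceless) → -ga → *nazehga*.
The causative form *nazehga* — final sound /a/ (a vowel) → -a → *nazehgaa*.
The past-tense form *nazehgaa* — final sound /a/ (a vowel) → -re → *nazehgaare*.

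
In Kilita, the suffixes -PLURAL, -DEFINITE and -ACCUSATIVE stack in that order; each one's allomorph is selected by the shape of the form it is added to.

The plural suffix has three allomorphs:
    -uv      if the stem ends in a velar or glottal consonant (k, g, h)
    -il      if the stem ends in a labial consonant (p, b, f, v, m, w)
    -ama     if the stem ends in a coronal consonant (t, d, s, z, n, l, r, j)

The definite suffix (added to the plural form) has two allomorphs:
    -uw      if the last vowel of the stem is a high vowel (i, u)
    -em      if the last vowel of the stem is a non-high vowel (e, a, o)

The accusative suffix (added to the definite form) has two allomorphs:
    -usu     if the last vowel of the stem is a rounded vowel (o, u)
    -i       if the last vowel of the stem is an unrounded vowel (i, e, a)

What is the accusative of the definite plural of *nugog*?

The final consonant of *nugog* is /g/, which is velar/glottal, so the plural suffix is -uv, giving *nugoguv*.
The last vowel of the plural form *nugoguv* is /u/, which is a high vowel, so the definite suffix is -uw, giving *nugoguvuw*.
The definite form *nugoguvuw*: last vowel = /u/, a rounded vowel → -usu → *nugoguvuwusu*.

nugoguvuwusu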